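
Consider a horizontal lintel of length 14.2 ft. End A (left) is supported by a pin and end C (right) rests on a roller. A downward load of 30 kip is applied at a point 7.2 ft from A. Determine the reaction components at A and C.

A_x = 0, A_y = 14.79 kip, C_y = 15.21 kip

Taking moments about A: C_y·14.2 − 30·7.2 = 0 → C_y = 216/14.2 = 15.2113 ≈ 15.21 kip.
ΣF_y = 0: A_y + 15.2113 − 30 = 0 → A_y = 14.79 kip.
ΣF_x = 0: no horizontal applied forces, so A_x = 0.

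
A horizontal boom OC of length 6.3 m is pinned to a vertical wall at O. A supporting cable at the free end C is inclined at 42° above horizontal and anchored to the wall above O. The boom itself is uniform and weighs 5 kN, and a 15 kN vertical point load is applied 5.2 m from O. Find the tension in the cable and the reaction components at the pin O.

T = 22.24 kN, O_x = 16.53 kN, O_y = 5.119 kN

ΣM about O: T·sin42°·6.3 − 5·3.15 − 15·5.2 = 0 → T = 93.75/(6.3·0.669131) = 22.2392 ≈ 22.24 kN.
ΣF_x = 0: O_x − T·cos42° = 0 → O_x = 22.2392 × 0.743145 = 16.53 kN.
ΣF_y = 0: O_y + T·sin42° − 5 − 15 = 0 → O_y = 20 − 22.2392 × 0.669131 = 5.119 kN.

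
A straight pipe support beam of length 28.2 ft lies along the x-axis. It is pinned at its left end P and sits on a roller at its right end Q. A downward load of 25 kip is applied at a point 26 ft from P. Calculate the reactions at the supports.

P_x = 0, P_y = 1.950 kip, Q_y = 23.05 kip

Taking moments about P: Q_y·28.2 − 25·26 = 0 → Q_y = 650/28.2 = 23.0496 ≈ 23.05 kip.
ΣF_y = 0: P_y + 23.0496 − 25 = 0 → P_y = 1.950 kip.
ΣF_x = 0: no horizontal applied forces, so P_x = 0.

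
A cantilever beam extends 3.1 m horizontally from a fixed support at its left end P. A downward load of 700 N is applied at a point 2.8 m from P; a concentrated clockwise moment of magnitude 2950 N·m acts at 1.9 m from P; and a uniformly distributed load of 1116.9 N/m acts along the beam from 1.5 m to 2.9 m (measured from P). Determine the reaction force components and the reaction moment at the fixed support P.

Resultant of the distributed load: 1116.9 × 1.4 = 1563.66 N at 2.2 m from P.
ΣF_x = 0: P_x = 0.
ΣF_y = 0: P_y − 700 − 1116.9·1.4 = 0 → P_y = 2264 N.
ΣM about P: M_P − 700·2.8 − 2950 − (1116.9·1.4)·2.2 = 0 → M_P = 8350 N·m.

P_x = 0, P_y = 2264 N, M_P = 8350 N·m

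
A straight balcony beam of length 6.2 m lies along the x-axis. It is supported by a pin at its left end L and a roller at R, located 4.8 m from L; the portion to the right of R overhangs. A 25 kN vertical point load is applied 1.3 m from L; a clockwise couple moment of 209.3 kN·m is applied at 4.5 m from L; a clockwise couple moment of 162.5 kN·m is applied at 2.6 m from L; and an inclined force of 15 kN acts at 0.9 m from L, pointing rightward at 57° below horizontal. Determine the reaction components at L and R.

Taking moments about L: R_y·4.8 − 25·1.3 − 209.3 − 162.5 − 15·sin57°·0.9 = 0 → R_y = 415.622/4.8 = 86.5879 ≈ 86.59 kN.
ΣF_y = 0: L_y + 86.5879 − 25 − 15·sin57° = 0 → L_y = -49.01 kN.
ΣF_x = 0: L_x + 15·cos57° = 0 → L_x = -8.170 kN.

L_x = -8.170 kN, L_y = -49.01 kN, R_y = 86.59 kN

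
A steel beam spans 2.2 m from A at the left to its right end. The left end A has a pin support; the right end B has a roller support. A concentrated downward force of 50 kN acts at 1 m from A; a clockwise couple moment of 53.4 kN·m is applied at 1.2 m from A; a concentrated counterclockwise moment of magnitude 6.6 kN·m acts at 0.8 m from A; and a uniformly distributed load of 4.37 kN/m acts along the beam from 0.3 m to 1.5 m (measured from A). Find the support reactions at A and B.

A_x = 0, A_y = 9.099 kN, B_y = 46.15 kN

Resultant of the distributed load: 4.37 × 1.2 = 5.244 kN at 0.9 m from A.
ΣM about A: B_y·2.2 − 50·1 − 53.4 + 6.6 − (4.37·1.2)·0.9 = 0 → B_y = 101.5196/2.2 = 46.1453 ≈ 46.15 kN.
ΣF_y = 0: A_y + 46.1453 − 50 − 4.37·1.2 = 0 → A_y = 9.099 kN.
ΣF_x = 0: no horizontal applied forces, so A_x = 0.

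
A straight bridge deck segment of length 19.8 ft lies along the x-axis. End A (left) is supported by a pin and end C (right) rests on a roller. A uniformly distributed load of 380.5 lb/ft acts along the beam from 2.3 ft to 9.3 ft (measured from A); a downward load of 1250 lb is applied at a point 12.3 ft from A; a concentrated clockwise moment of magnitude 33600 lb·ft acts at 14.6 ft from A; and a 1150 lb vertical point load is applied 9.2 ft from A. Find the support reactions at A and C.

Resultant of the distributed load: 380.5 × 7 = 2663.5 lb at 5.8 ft from A.
Taking moments about A: C_y·19.8 − (380.5·7)·5.8 − 1250·12.3 − 33600 − 1150·9.2 = 0 → C_y = 75003.3/19.8 = 3788.05 ≈ 3788 lb.
ΣF_y = 0: A_y + 3788.05 − 380.5·7 − 1250 − 1150 = 0 → A_y = 1275 lb.
ΣF_x = 0: no horizontal applied forces, so A_x = 0.

A_x = 0, A_y = 1275 lb, C_y = 3788 lb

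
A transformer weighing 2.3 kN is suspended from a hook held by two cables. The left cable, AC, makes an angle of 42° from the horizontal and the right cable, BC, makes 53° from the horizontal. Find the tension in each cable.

ΣF_x = 0: −T_AC·cos42° + T_BC·cos53° = 0 → T_BC = 1.23484·T_AC.
ΣF_y = 0: T_AC·sin42° + T_BC·sin53° = 2.3.
Substitute: T_AC·(0.669131 + 1.23484·0.798636) = 2.3 → T_AC = 1.38946 ≈ 1.389 kN.
Then T_BC = 1.23484 × 1.38946 = 1.716 kN.

T_AC = 1.389 kN, T_BC = 1.716 kN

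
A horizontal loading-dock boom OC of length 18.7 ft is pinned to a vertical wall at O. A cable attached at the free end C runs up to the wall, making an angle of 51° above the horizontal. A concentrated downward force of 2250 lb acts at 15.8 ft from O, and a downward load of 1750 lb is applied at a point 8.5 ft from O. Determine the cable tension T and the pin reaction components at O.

ΣM about O: T·sin51°·18.7 − 2250·15.8 − 1750·8.5 = 0 → T = 50425/(18.7·0.777146) = 3469.78 ≈ 3470 lb.
ΣF_x = 0: O_x − T·cos51° = 0 → O_x = 3469.78 × 0.62932 = 2184 lb.
ΣF_y = 0: O_y + T·sin51° − 2250 − 1750 = 0 → O_y = 4000 − 3469.78 × 0.777146 = 1303 lb.

T = 3470 lb, O_x = 2184 lb, O_y = 1303 lb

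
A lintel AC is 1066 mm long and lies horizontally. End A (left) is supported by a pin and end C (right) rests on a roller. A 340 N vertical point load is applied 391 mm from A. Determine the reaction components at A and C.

A_x = 0, A_y = 215.3 N, C_y = 124.7 N

ΣM about A: C_y·1066 − 340·391 = 0 → C_y = 132940/1066 = 124.709 ≈ 124.7 N.
ΣF_y = 0: A_y + 124.709 − 340 = 0 → A_y = 215.3 N.
ΣF_x = 0: no horizontal applied forces, so A_x = 0.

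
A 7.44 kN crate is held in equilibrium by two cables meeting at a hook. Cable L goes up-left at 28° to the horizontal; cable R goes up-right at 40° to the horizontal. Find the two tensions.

ΣF_x = 0: −T_L·cos28° + T_R·cos40° = 0 → T_R = 1.15261·T_L.
ΣF_y = 0: T_L·sin28° + T_R·sin40° = 7.44.
Substitute: T_L·(0.469472 + 1.15261·0.642788) = 7.44 → T_L = 6.14695 ≈ 6.147 kN.
Then T_R = 1.15261 × 6.14695 = 7.085 kN.

T_L = 6.147 kN, T_R = 7.085 kN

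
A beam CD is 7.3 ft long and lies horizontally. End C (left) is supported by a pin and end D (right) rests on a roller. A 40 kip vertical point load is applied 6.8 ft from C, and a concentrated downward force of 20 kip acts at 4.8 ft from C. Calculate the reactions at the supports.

ΣM about C: D_y·7.3 − 40·6.8 − 20·4.8 = 0 → D_y = 368/7.3 = 50.411 ≈ 50.41 kip.
ΣF_y = 0: C_y + 50.411 − 40 − 20 = 0 → C_y = 9.589 kip.
ΣF_x = 0: no horizontal applied forces, so C_x = 0.

C_x = 0, C_y = 9.589 kip, D_y = 50.41 kip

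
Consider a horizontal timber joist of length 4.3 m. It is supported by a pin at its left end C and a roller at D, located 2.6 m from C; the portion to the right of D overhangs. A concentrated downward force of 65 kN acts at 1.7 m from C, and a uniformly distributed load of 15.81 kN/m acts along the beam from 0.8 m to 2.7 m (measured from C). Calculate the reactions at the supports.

Resultant of the distributed load: 15.81 × 1.9 = 30.039 kN at 1.75 m from C.
Taking moments about C: D_y·2.6 − 65·1.7 − (15.81·1.9)·1.75 = 0 → D_y = 163.06825/2.6 = 62.7186 ≈ 62.72 kN.
ΣF_y = 0: C_y + 62.7186 − 65 − 15.81·1.9 = 0 → C_y = 32.32 kN.
ΣF_x = 0: no horizontal applied forces, so C_x = 0.

C_x = 0, C_y = 32.32 kN, D_y = 62.72 kN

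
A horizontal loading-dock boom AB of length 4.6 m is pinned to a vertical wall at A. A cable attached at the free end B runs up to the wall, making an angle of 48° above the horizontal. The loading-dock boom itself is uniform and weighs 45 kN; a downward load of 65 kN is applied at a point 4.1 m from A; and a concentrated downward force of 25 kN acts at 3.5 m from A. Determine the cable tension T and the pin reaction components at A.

ΣM about A: T·sin48°·4.6 − 45·2.3 − 65·4.1 − 25·3.5 = 0 → T = 457.5/(4.6·0.743145) = 133.832 ≈ 133.8 kN.
ΣF_x = 0: A_x − T·cos48° = 0 → A_x = 133.832 × 0.669131 = 89.55 kN.
ΣF_y = 0: A_y + T·sin48° − 45 − 65 − 25 = 0 → A_y = 135 − 133.832 × 0.743145 = 35.54 kN.

T = 133.8 kN, A_x = 89.55 kN, A_y = 35.54 kN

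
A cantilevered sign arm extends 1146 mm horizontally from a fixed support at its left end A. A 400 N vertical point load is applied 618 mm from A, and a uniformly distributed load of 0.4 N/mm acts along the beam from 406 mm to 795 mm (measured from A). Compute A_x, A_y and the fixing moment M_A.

A_x = 0, A_y = 555.6 N, M_A = 340600 N·mm

Resultant of the distributed load: 0.4 × 389 = 155.6 N at 600.5 mm from A.
ΣF_x = 0: A_x = 0.
ΣF_y = 0: A_y − 400 − 0.4·389 = 0 → A_y = 555.6 N.
ΣM about A: M_A − 400·618 − (0.4·389)·600.5 = 0 → M_A = 340600 N·mm.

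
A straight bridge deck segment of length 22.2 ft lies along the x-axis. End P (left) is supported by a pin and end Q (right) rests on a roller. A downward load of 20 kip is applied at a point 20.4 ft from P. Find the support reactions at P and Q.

Taking moments about P: Q_y·22.2 − 20·20.4 = 0 → Q_y = 408/22.2 = 18.3784 ≈ 18.38 kip.
ΣF_y = 0: P_y + 18.3784 − 20 = 0 → P_y = 1.622 kip.
ΣF_x = 0: no horizontal applied forces, so P_x = 0.

P_x = 0, P_y = 1.622 kip, Q_y = 18.38 kip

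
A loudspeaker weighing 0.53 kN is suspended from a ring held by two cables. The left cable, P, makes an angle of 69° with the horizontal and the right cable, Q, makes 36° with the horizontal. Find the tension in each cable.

T_P = 0.4439 kN, T_Q = 0.1966 kN

ΣF_x = 0: −T_P·cos69° + T_Q·cos36° = 0 → T_Q = 0.442967·T_P.
ΣF_y = 0: T_P·sin69° + T_Q·sin36° = 0.53.
Substitute: T_P·(0.93358 + 0.442967·0.587785) = 0.53 → T_P = 0.443905 ≈ 0.4439 kN.
Then T_Q = 0.442967 × 0.443905 = 0.1966 kN.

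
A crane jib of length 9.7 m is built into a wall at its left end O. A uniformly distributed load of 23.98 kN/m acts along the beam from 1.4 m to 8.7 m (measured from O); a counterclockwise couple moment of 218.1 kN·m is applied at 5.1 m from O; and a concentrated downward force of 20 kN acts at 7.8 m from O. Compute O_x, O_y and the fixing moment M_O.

O_x = 0, O_y = 195.1 kN, M_O = 821.9 kN·m

Resultant of the distributed load: 23.98 × 7.3 = 175.054 kN at 5.05 m from O.
ΣF_x = 0: O_x = 0.
ΣF_y = 0: O_y − 23.98·7.3 − 20 = 0 → O_y = 195.1 kN.
ΣM about O: M_O − (23.98·7.3)·5.05 + 218.1 − 20·7.8 = 0 → M_O = 821.9 kN·m.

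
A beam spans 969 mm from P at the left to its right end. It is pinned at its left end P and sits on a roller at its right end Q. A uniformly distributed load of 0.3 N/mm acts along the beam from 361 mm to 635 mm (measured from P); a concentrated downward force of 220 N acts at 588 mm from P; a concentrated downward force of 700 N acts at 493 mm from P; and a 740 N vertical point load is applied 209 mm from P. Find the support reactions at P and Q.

P_x = 0, P_y = 1051 N, Q_y = 691.5 N

Resultant of the distributed load: 0.3 × 274 = 82.2 N at 498 mm from P.
Moments about P: Q_y·969 − (0.3·274)·498 − 220·588 − 700·493 − 740·209 = 0 → Q_y = 670055.6/969 = 691.492 ≈ 691.5 N.
ΣF_y = 0: P_y + 691.492 − 0.3·274 − 220 − 700 − 740 = 0 → P_y = 1051 N.
ΣF_x = 0: no horizontal applied forces, so P_x = 0.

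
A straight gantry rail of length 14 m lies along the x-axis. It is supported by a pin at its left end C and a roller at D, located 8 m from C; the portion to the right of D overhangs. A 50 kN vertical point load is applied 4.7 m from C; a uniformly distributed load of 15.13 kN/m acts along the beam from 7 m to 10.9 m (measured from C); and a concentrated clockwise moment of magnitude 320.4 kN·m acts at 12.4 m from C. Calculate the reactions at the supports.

Resultant of the distributed load: 15.13 × 3.9 = 59.007 kN at 8.95 m from C.
ΣM about C: D_y·8 − 50·4.7 − (15.13·3.9)·8.95 − 320.4 = 0 → D_y = 1083.51265/8 = 135.439 ≈ 135.4 kN.
ΣF_y = 0: C_y + 135.439 − 50 − 15.13·3.9 = 0 → C_y = -26.43 kN.
ΣF_x = 0: no horizontal applied forces, so C_x = 0.

C_x = 0, C_y = -26.43 kN, D_y = 135.4 kN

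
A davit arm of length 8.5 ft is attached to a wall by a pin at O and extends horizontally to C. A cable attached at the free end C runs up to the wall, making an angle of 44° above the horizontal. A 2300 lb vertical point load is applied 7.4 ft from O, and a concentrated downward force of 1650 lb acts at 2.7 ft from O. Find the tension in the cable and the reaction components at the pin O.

T = 3637 lb, O_x = 2616 lb, O_y = 1424 lb

ΣM about O: T·sin44°·8.5 − 2300·7.4 − 1650·2.7 = 0 → T = 21475/(8.5·0.694658) = 3637 lb.
ΣF_x = 0: O_x − T·cos44° = 0 → O_x = 3637 × 0.71934 = 2616 lb.
ΣF_y = 0: O_y + T·sin44° − 2300 − 1650 = 0 → O_y = 3950 − 3637 × 0.694658 = 1424 lb.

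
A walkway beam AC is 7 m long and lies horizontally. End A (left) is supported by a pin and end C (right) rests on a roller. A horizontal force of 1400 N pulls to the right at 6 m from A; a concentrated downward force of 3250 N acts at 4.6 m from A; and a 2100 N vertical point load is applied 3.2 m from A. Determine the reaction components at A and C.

ΣM about A: C_y·7 − 3250·4.6 − 2100·3.2 = 0 → C_y = 21670/7 = 3095.71 ≈ 3096 N.
ΣF_y = 0: A_y + 3095.71 − 3250 − 2100 = 0 → A_y = 2254 N.
ΣF_x = 0: A_x + 1400 = 0 → A_x = -1400 N.

A_x = -1400 N, A_y = 2254 N, C_y = 3096 N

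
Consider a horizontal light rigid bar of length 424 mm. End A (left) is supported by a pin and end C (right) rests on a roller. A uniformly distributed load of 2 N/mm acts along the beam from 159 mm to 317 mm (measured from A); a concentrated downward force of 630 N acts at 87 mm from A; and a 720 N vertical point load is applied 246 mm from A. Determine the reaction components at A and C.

A_x = 0, A_y = 941.6 N, C_y = 724.4 N

Resultant of the distributed load: 2 × 158 = 316 N at 238 mm from A.
Moments about A: C_y·424 − (2·158)·238 − 630·87 − 720·246 = 0 → C_y = 307138/424 = 724.382 ≈ 724.4 N.
ΣF_y = 0: A_y + 724.382 − 2·158 − 630 − 720 = 0 → A_y = 941.6 N.
ΣF_x = 0: no horizontal applied forces, so A_x = 0.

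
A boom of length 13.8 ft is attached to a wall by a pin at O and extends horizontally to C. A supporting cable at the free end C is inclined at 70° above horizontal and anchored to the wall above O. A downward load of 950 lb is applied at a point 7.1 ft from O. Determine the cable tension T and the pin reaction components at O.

ΣM about O: T·sin70°·13.8 − 950·7.1 = 0 → T = 6745/(13.8·0.939693) = 520.136 ≈ 520.1 lb.
ΣF_x = 0: O_x − T·cos70° = 0 → O_x = 520.136 × 0.34202 = 177.9 lb.
ΣF_y = 0: O_y + T·sin70° − 950 = 0 → O_y = 950 − 520.136 × 0.939693 = 461.2 lb.

T = 520.1 lb, O_x = 177.9 lb, O_y = 461.2 lb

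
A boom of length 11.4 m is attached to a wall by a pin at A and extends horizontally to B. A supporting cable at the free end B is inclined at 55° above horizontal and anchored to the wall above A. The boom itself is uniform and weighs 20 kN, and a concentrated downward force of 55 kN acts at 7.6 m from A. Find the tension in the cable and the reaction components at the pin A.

T = 56.97 kN, A_x = 32.68 kN, A_y = 28.33 kN

ΣM about A: T·sin55°·11.4 − 20·5.7 − 55·7.6 = 0 → T = 532/(11.4·0.819152) = 56.9695 ≈ 56.97 kN.
ΣF_x = 0: A_x − T·cos55° = 0 → A_x = 56.9695 × 0.573576 = 32.68 kN.
ΣF_y = 0: A_y + T·sin55° − 20 − 55 = 0 → A_y = 75 − 56.9695 × 0.819152 = 28.33 kN.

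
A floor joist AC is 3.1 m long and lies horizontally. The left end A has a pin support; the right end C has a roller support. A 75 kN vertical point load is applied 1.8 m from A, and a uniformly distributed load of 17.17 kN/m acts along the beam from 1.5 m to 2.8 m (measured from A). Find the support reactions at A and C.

Resultant of the distributed load: 17.17 × 1.3 = 22.321 kN at 2.15 m from A.
Taking moments about A: C_y·3.1 − 75·1.8 − (17.17·1.3)·2.15 = 0 → C_y = 182.99015/3.1 = 59.0291 ≈ 59.03 kN.
ΣF_y = 0: A_y + 59.0291 − 75 − 17.17·1.3 = 0 → A_y = 38.29 kN.
ΣF_x = 0: no horizontal applied forces, so A_x = 0.

A_x = 0, A_y = 38.29 kN, C_y = 59.03 kN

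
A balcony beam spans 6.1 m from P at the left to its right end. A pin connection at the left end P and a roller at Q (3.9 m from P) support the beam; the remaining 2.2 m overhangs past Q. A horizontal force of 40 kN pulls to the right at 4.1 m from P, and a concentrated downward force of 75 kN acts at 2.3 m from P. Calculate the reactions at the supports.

P_x = -40.00 kN, P_y = 30.77 kN, Q_y = 44.23 kN

Taking moments about P: Q_y·3.9 − 75·2.3 = 0 → Q_y = 172.5/3.9 = 44.2308 ≈ 44.23 kN.
ΣF_y = 0: P_y + 44.2308 − 75 = 0 → P_y = 30.77 kN.
ΣF_x = 0: P_x + 40 = 0 → P_x = -40.00 kN.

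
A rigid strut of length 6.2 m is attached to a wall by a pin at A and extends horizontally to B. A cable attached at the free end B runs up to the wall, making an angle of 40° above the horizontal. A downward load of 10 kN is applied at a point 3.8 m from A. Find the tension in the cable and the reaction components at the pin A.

ΣM about A: T·sin40°·6.2 − 10·3.8 = 0 → T = 38/(6.2·0.642788) = 9.53508 ≈ 9.535 kN.
ΣF_x = 0: A_x − T·cos40° = 0 → A_x = 9.53508 × 0.766044 = 7.304 kN.
ΣF_y = 0: A_y + T·sin40° − 10 = 0 → A_y = 10 − 9.53508 × 0.642788 = 3.871 kN.

T = 9.535 kN, A_x = 7.304 kN, A_y = 3.871 kN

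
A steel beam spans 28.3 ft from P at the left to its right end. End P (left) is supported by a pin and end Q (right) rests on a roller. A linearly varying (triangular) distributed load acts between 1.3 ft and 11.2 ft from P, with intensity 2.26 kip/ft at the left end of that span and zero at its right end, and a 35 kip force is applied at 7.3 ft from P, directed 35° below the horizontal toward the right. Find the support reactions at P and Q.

P_x = -28.67 kip, P_y = 24.27 kip, Q_y = 6.997 kip

Resultant of the triangular load: ½ × 2.26 × 9.9 = 11.187 kip, acting at 4.6 ft from P (one-third of the span from the peak).
Taking moments about P: Q_y·28.3 − (½·2.26·9.9)·4.6 − 35·sin35°·7.3 = 0 → Q_y = 198.009/28.3 = 6.99678 ≈ 6.997 kip.
ΣF_y = 0: P_y + 6.99678 − ½·2.26·9.9 − 35·sin35° = 0 → P_y = 24.27 kip.
ΣF_x = 0: P_x + 35·cos35° = 0 → P_x = -28.67 kip.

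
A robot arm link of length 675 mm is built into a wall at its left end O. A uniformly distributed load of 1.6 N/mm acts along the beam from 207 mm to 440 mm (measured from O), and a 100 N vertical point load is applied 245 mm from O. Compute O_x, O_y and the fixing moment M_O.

O_x = 0, O_y = 472.8 N, M_O = 145100 N·mm

Resultant of the distributed load: 1.6 × 233 = 372.8 N at 323.5 mm from O.
ΣF_x = 0: O_x = 0.
ΣF_y = 0: O_y − 1.6·233 − 100 = 0 → O_y = 472.8 N.
ΣM about O: M_O − (1.6·233)·323.5 − 100·245 = 0 → M_O = 145100 N·mm.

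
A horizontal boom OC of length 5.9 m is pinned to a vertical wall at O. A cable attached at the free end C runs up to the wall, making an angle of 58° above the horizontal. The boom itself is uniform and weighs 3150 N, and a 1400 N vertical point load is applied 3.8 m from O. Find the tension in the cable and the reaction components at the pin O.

ΣM about O: T·sin58°·5.9 − 3150·2.95 − 1400·3.8 = 0 → T = 14612.5/(5.9·0.848048) = 2920.47 ≈ 2920 N.
ΣF_x = 0: O_x − T·cos58° = 0 → O_x = 2920.47 × 0.529919 = 1548 N.
ΣF_y = 0: O_y + T·sin58° − 3150 − 1400 = 0 → O_y = 4550 − 2920.47 × 0.848048 = 2073 N.

T = 2920 N, O_x = 1548 N, O_y = 2073 N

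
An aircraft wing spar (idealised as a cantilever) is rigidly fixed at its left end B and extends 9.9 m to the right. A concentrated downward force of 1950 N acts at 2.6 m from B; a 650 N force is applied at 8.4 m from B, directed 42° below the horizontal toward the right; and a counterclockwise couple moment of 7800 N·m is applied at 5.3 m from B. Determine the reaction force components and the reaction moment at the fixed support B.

ΣF_x = 0: B_x + 650·cos42° = 0 → B_x = -483.0 N.
ΣF_y = 0: B_y − 1950 − 650·sin42° = 0 → B_y = 2385 N.
ΣM about B: M_B − 1950·2.6 − 650·sin42°·8.4 + 7800 = 0 → M_B = 923.5 N·m.

B_x = -483.0 N, B_y = 2385 N, M_B = 923.5 N·m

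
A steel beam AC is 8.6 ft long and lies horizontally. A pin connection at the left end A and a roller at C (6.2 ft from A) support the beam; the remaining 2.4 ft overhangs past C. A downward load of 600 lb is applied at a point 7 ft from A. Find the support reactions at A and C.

A_x = 0, A_y = -77.42 lb, C_y = 677.4 lb

ΣM about A: C_y·6.2 − 600·7 = 0 → C_y = 4200/6.2 = 677.419 ≈ 677.4 lb.
ΣF_y = 0: A_y + 677.419 − 600 = 0 → A_y = -77.42 lb.
ΣF_x = 0: no horizontal applied forces, so A_x = 0.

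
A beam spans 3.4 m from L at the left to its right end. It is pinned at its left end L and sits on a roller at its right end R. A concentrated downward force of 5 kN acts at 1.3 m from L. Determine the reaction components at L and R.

Taking moments about L: R_y·3.4 − 5·1.3 = 0 → R_y = 6.5/3.4 = 1.91176 ≈ 1.912 kN.
ΣF_y = 0: L_y + 1.91176 − 5 = 0 → L_y = 3.088 kN.
ΣF_x = 0: no horizontal applied forces, so L_x = 0.

L_x = 0, L_y = 3.088 kN, R_y = 1.912 kN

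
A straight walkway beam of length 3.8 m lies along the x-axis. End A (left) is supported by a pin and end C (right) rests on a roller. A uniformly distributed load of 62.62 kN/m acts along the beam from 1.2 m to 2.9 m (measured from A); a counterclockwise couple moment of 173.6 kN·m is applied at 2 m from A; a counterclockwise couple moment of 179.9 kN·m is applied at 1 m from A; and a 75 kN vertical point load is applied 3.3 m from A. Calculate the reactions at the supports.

A_x = 0, A_y = 151.9 kN, C_y = 29.53 kN

Resultant of the distributed load: 62.62 × 1.7 = 106.454 kN at 2.05 m from A.
Taking moments about A: C_y·3.8 − (62.62·1.7)·2.05 + 173.6 + 179.9 − 75·3.3 = 0 → C_y = 112.2307/3.8 = 29.5344 ≈ 29.53 kN.
ΣF_y = 0: A_y + 29.5344 − 62.62·1.7 − 75 = 0 → A_y = 151.9 kN.
ΣF_x = 0: no horizontal applied forces, so A_x = 0.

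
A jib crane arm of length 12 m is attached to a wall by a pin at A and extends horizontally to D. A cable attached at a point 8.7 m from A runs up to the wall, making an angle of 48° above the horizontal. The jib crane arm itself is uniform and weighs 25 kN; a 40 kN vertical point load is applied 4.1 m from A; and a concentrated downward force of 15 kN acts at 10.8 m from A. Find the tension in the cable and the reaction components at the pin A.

T = 73.62 kN, A_x = 49.26 kN, A_y = 25.29 kN

ΣM about A: T·sin48°·8.7 − 25·6 − 40·4.1 − 15·10.8 = 0 → T = 476/(8.7·0.743145) = 73.6231 ≈ 73.62 kN.
ΣF_x = 0: A_x − T·cos48° = 0 → A_x = 73.6231 × 0.669131 = 49.26 kN.
ΣF_y = 0: A_y + T·sin48° − 25 − 40 − 15 = 0 → A_y = 80 − 73.6231 × 0.743145 = 25.29 kN.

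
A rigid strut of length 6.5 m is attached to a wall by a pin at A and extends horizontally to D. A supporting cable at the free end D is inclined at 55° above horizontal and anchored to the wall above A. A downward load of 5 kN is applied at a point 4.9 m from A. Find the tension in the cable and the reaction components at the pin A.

ΣM about A: T·sin55°·6.5 − 5·4.9 = 0 → T = 24.5/(6.5·0.819152) = 4.60138 ≈ 4.601 kN.
ΣF_x = 0: A_x − T·cos55° = 0 → A_x = 4.60138 × 0.573576 = 2.639 kN.
ΣF_y = 0: A_y + T·sin55° − 5 = 0 → A_y = 5 − 4.60138 × 0.819152 = 1.231 kN.

T = 4.601 kN, A_x = 2.639 kN, A_y = 1.231 kN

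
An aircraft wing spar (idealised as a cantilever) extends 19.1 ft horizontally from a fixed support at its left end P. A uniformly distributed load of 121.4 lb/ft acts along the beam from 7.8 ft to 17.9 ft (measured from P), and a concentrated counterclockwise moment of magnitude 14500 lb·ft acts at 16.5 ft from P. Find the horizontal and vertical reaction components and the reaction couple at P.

P_x = 0, P_y = 1226 lb, M_P = 1256 lb·ft

Resultant of the distributed load: 121.4 × 10.1 = 1226.14 lb at 12.85 ft from P.
ΣF_x = 0: P_x = 0.
ΣF_y = 0: P_y − 121.4·10.1 = 0 → P_y = 1226 lb.
ΣM about P: M_P − (121.4·10.1)·12.85 + 14500 = 0 → M_P = 1256 lb·ft.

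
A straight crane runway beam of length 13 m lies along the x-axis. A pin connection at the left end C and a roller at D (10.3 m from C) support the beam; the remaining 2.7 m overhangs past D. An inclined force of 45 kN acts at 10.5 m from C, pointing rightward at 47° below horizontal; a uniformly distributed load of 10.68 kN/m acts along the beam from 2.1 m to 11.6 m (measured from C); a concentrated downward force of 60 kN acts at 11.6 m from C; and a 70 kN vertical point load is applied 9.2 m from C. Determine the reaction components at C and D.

C_x = -30.69 kN, C_y = 33.25 kN, D_y = 231.1 kN

Resultant of the distributed load: 10.68 × 9.5 = 101.46 kN at 6.85 m from C.
ΣM about C: D_y·10.3 − 45·sin47°·10.5 − (10.68·9.5)·6.85 − 60·11.6 − 70·9.2 = 0 → D_y = 2380.57/10.3 = 231.123 ≈ 231.1 kN.
ΣF_y = 0: C_y + 231.123 − 45·sin47° − 10.68·9.5 − 60 − 70 = 0 → C_y = 33.25 kN.
ΣF_x = 0: C_x + 45·cos47° = 0 → C_x = -30.69 kN.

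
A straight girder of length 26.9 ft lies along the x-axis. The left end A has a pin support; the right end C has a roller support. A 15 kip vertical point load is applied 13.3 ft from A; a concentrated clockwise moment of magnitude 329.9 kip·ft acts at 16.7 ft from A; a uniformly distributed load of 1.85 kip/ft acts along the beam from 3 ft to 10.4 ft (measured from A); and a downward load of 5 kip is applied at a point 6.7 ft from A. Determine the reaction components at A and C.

A_x = 0, A_y = 9.355 kip, C_y = 24.34 kip

Resultant of the distributed load: 1.85 × 7.4 = 13.69 kip at 6.7 ft from A.
Moments about A: C_y·26.9 − 15·13.3 − 329.9 − (1.85·7.4)·6.7 − 5·6.7 = 0 → C_y = 654.623/26.9 = 24.3354 ≈ 24.34 kip.
ΣF_y = 0: A_y + 24.3354 − 15 − 1.85·7.4 − 5 = 0 → A_y = 9.355 kip.
ΣF_x = 0: no horizontal applied forces, so A_x = 0.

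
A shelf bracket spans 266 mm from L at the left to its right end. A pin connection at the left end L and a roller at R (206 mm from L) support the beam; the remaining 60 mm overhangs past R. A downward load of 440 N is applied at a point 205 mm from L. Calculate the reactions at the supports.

L_x = 0, L_y = 2.136 N, R_y = 437.9 N

Taking moments about L: R_y·206 − 440·205 = 0 → R_y = 90200/206 = 437.864 ≈ 437.9 N.
ΣF_y = 0: L_y + 437.864 − 440 = 0 → L_y = 2.136 N.
ΣF_x = 0: no horizontal applied forces, so L_x = 0.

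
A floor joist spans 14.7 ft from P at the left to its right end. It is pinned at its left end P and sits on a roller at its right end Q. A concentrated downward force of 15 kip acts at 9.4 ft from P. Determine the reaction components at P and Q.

Taking moments about P: Q_y·14.7 − 15·9.4 = 0 → Q_y = 141/14.7 = 9.59184 ≈ 9.592 kip.
ΣF_y = 0: P_y + 9.59184 − 15 = 0 → P_y = 5.408 kip.
ΣF_x = 0: no horizontal applied forces, so P_x = 0.

P_x = 0, P_y = 5.408 kip, Q_y = 9.592 kip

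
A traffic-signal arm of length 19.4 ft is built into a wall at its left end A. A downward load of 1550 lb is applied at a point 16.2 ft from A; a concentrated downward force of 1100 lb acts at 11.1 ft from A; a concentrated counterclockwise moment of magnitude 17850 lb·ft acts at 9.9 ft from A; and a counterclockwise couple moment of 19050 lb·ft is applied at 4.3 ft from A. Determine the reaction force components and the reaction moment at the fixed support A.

ΣF_x = 0: A_x = 0.
ΣF_y = 0: A_y − 1550 − 1100 = 0 → A_y = 2650 lb.
ΣM about A: M_A − 1550·16.2 − 1100·11.1 + 17850 + 19050 = 0 → M_A = 420.0 lb·ft.

A_x = 0, A_y = 2650 lb, M_A = 420.0 lb·ft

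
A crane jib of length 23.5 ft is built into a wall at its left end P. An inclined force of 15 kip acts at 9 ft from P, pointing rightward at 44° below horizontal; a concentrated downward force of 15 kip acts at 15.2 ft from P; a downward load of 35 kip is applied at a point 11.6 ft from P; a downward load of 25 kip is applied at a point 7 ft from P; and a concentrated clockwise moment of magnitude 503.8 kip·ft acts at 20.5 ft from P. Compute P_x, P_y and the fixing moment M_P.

ΣF_x = 0: P_x + 15·cos44° = 0 → P_x = -10.79 kip.
ΣF_y = 0: P_y − 15·sin44° − 15 − 35 − 25 = 0 → P_y = 85.42 kip.
ΣM about P: M_P − 15·sin44°·9 − 15·15.2 − 35·11.6 − 25·7 − 503.8 = 0 → M_P = 1407 kip·ft.

P_x = -10.79 kip, P_y = 85.42 kip, M_P = 1407 kip·ft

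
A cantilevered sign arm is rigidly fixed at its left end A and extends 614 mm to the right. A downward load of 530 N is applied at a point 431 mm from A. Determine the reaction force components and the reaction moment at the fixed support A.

ΣF_x = 0: A_x = 0.
ΣF_y = 0: A_y − 530 = 0 → A_y = 530.0 N.
ΣM about A: M_A − 530·431 = 0 → M_A = 228400 N·mm.

A_x = 0, A_y = 530.0 N, M_A = 228400 N·mm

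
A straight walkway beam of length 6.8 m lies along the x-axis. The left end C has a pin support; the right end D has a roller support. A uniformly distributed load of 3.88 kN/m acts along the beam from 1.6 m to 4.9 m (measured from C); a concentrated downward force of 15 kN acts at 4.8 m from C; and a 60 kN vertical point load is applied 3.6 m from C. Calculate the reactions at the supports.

Resultant of the distributed load: 3.88 × 3.3 = 12.804 kN at 3.25 m from C.
Moments about C: D_y·6.8 − (3.88·3.3)·3.25 − 15·4.8 − 60·3.6 = 0 → D_y = 329.613/6.8 = 48.4725 ≈ 48.47 kN.
ΣF_y = 0: C_y + 48.4725 − 3.88·3.3 − 15 − 60 = 0 → C_y = 39.33 kN.
ΣF_x = 0: no horizontal applied forces, so C_x = 0.

C_x = 0, C_y = 39.33 kN, D_y = 48.47 kN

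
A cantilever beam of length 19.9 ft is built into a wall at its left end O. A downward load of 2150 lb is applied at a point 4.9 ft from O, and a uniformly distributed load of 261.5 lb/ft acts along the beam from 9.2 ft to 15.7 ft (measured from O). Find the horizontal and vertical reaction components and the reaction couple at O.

Resultant of the distributed load: 261.5 × 6.5 = 1699.75 lb at 12.45 ft from O.
ΣF_x = 0: O_x = 0.
ΣF_y = 0: O_y − 2150 − 261.5·6.5 = 0 → O_y = 3850 lb.
ΣM about O: M_O − 2150·4.9 − (261.5·6.5)·12.45 = 0 → M_O = 31700 lb·ft.

O_x = 0, O_y = 3850 lb, M_O = 31700 lb·ft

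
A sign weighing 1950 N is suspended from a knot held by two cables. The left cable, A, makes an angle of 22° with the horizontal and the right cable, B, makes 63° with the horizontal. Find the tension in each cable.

T_A = 888.7 N, T_B = 1815 N

ΣF_x = 0: −T_A·cos22° + T_B·cos63° = 0 → T_B = 2.0423·T_A.
ΣF_y = 0: T_A·sin22° + T_B·sin63° = 1950.
Substitute: T_A·(0.374607 + 2.0423·0.891007) = 1950 → T_A = 888.662 ≈ 888.7 N.
Then T_B = 2.0423 × 888.662 = 1815 N.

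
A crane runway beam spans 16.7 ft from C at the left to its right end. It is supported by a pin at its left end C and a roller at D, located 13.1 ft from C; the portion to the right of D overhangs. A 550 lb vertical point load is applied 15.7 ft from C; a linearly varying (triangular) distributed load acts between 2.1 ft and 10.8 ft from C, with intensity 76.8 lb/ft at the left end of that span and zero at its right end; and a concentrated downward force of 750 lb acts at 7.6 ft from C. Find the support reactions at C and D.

C_x = 0, C_y = 412.3 lb, D_y = 1222 lb

Resultant of the triangular load: ½ × 76.8 × 8.7 = 334.08 lb, acting at 5 ft from C (one-third of the span from the peak).
Taking moments about C: D_y·13.1 − 550·15.7 − (½·76.8·8.7)·5 − 750·7.6 = 0 → D_y = 16005.4/13.1 = 1221.79 ≈ 1222 lb.
ΣF_y = 0: C_y + 1221.79 − 550 − ½·76.8·8.7 − 750 = 0 → C_y = 412.3 lb.
ΣF_x = 0: no horizontal applied forces, so C_x = 0.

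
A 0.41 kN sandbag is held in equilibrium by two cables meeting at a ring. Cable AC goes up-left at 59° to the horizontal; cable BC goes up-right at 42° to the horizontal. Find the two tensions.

T_AC = 0.3104 kN, T_BC = 0.2151 kN

ΣF_x = 0: −T_AC·cos59° + T_BC·cos42° = 0 → T_BC = 0.693052·T_AC.
ΣF_y = 0: T_AC·sin59° + T_BC·sin42° = 0.41.
Substitute: T_AC·(0.857167 + 0.693052·0.669131) = 0.41 → T_AC = 0.310392 ≈ 0.3104 kN.
Then T_BC = 0.693052 × 0.310392 = 0.2151 kN.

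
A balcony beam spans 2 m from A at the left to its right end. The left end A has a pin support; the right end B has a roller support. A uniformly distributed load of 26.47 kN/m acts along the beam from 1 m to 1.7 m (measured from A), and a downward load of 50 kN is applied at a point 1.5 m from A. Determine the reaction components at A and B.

A_x = 0, A_y = 18.52 kN, B_y = 50.01 kN

Resultant of the distributed load: 26.47 × 0.7 = 18.529 kN at 1.35 m from A.
Taking moments about A: B_y·2 − (26.47·0.7)·1.35 − 50·1.5 = 0 → B_y = 100.01415/2 = 50.0071 ≈ 50.01 kN.
ΣF_y = 0: A_y + 50.0071 − 26.47·0.7 − 50 = 0 → A_y = 18.52 kN.
ΣF_x = 0: no horizontal applied forces, so A_x = 0.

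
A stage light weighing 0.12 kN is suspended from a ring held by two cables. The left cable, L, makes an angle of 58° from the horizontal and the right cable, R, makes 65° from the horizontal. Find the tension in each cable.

ΣF_x = 0: −T_L·cos58° + T_R·cos65° = 0 → T_R = 1.2539·T_L.
ΣF_y = 0: T_L·sin58° + T_R·sin65° = 0.12.
Substitute: T_L·(0.848048 + 1.2539·0.906308) = 0.12 → T_L = 0.0604696 ≈ 0.06047 kN.
Then T_R = 1.2539 × 0.0604696 = 0.07582 kN.

T_L = 0.06047 kN, T_R = 0.07582 kN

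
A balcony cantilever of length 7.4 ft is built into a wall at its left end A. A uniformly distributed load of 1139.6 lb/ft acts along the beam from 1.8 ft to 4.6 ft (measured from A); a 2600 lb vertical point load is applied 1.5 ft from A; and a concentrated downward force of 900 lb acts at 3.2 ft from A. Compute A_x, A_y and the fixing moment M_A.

Resultant of the distributed load: 1139.6 × 2.8 = 3190.88 lb at 3.2 ft from A.
ΣF_x = 0: A_x = 0.
ΣF_y = 0: A_y − 1139.6·2.8 − 2600 − 900 = 0 → A_y = 6691 lb.
ΣM about A: M_A − (1139.6·2.8)·3.2 − 2600·1.5 − 900·3.2 = 0 → M_A = 16990 lb·ft.

A_x = 0, A_y = 6691 lb, M_A = 16990 lb·ft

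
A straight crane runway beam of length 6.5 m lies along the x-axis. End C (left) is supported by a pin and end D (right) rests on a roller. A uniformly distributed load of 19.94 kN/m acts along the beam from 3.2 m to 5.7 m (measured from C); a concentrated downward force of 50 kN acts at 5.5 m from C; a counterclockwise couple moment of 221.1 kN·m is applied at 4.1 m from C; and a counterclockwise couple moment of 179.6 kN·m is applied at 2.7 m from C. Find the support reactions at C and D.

Resultant of the distributed load: 19.94 × 2.5 = 49.85 kN at 4.45 m from C.
Taking moments about C: D_y·6.5 − (19.94·2.5)·4.45 − 50·5.5 + 221.1 + 179.6 = 0 → D_y = 96.1325/6.5 = 14.7896 ≈ 14.79 kN.
ΣF_y = 0: C_y + 14.7896 − 19.94·2.5 − 50 = 0 → C_y = 85.06 kN.
ΣF_x = 0: no horizontal applied forces, so C_x = 0.

C_x = 0, C_y = 85.06 kN, D_y = 14.79 kN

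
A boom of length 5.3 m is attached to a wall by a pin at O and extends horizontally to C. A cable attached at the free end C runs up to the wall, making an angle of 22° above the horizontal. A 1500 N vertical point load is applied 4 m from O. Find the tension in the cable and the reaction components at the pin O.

ΣM about O: T·sin22°·5.3 − 1500·4 = 0 → T = 6000/(5.3·0.374607) = 3022.04 ≈ 3022 N.
ΣF_x = 0: O_x − T·cos22° = 0 → O_x = 3022.04 × 0.927184 = 2802 N.
ΣF_y = 0: O_y + T·sin22° − 1500 = 0 → O_y = 1500 − 3022.04 × 0.374607 = 367.9 N.

T = 3022 N, O_x = 2802 N, O_y = 367.9 N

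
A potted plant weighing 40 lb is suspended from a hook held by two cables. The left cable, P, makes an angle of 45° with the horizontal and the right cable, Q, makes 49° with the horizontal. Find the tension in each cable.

ΣF_x = 0: −T_P·cos45° + T_Q·cos49° = 0 → T_Q = 1.07781·T_P.
ΣF_y = 0: T_P·sin45° + T_Q·sin49° = 40.
Substitute: T_P·(0.707107 + 1.07781·0.75471) = 40 → T_P = 26.3064 ≈ 26.31 lb.
Then T_Q = 1.07781 × 26.3064 = 28.35 lb.

T_P = 26.31 lb, T_Q = 28.35 lb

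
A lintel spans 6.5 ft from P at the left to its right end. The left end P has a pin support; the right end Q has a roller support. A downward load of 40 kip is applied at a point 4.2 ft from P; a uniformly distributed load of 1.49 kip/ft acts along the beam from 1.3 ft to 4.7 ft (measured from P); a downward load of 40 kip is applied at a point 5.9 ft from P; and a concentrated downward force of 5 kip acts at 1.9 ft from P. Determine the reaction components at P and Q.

P_x = 0, P_y = 24.11 kip, Q_y = 65.95 kip

Resultant of the distributed load: 1.49 × 3.4 = 5.066 kip at 3 ft from P.
Moments about P: Q_y·6.5 − 40·4.2 − (1.49·3.4)·3 − 40·5.9 − 5·1.9 = 0 → Q_y = 428.698/6.5 = 65.9535 ≈ 65.95 kip.
ΣF_y = 0: P_y + 65.9535 − 40 − 1.49·3.4 − 40 − 5 = 0 → P_y = 24.11 kip.
ΣF_x = 0: no horizontal applied forces, so P_x = 0.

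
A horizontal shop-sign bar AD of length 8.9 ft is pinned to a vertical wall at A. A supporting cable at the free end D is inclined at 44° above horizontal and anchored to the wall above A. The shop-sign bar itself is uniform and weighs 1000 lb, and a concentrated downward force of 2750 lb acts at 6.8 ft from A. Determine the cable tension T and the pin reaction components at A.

ΣM about A: T·sin44°·8.9 − 1000·4.45 − 2750·6.8 = 0 → T = 23150/(8.9·0.694658) = 3744.47 ≈ 3744 lb.
ΣF_x = 0: A_x − T·cos44° = 0 → A_x = 3744.47 × 0.71934 = 2694 lb.
ΣF_y = 0: A_y + T·sin44° − 1000 − 2750 = 0 → A_y = 3750 − 3744.47 × 0.694658 = 1149 lb.

T = 3744 lb, A_x = 2694 lb, A_y = 1149 lb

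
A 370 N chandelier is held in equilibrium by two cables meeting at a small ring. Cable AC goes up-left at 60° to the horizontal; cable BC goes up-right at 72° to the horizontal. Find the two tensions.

ΣF_x = 0: −T_AC·cos60° + T_BC·cos72° = 0 → T_BC = 1.61803·T_AC.
ΣF_y = 0: T_AC·sin60° + T_BC·sin72° = 370.
Substitute: T_AC·(0.866025 + 1.61803·0.951057) = 370 → T_AC = 153.855 ≈ 153.9 N.
Then T_BC = 1.61803 × 153.855 = 248.9 N.

T_AC = 153.9 N, T_BC = 248.9 N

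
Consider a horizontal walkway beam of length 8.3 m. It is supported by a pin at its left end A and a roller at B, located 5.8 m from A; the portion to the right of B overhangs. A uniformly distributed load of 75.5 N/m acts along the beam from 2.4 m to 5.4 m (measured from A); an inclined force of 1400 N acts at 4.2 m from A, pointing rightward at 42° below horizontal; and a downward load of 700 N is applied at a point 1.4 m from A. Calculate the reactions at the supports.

A_x = -1040 N, A_y = 863.7 N, B_y = 999.6 N

Resultant of the distributed load: 75.5 × 3 = 226.5 N at 3.9 m from A.
ΣM about A: B_y·5.8 − (75.5·3)·3.9 − 1400·sin42°·4.2 − 700·1.4 = 0 → B_y = 5797.84/5.8 = 999.628 ≈ 999.6 N.
ΣF_y = 0: A_y + 999.628 − 75.5·3 − 1400·sin42° − 700 = 0 → A_y = 863.7 N.
ΣF_x = 0: A_x + 1400·cos42° = 0 → A_x = -1040 N.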